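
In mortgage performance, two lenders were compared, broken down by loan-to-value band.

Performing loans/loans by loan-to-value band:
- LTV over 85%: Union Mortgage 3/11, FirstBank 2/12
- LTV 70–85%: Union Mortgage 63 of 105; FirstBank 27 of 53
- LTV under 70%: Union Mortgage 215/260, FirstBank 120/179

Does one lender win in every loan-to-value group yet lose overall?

LTV over 85%: Union Mortgage 3/11 = 27.3%, FirstBank 2/12 = 16.7% → Union Mortgage
LTV 70–85%: Union Mortgage 63/105 = 60.0%, FirstBank 27/53 = 50.9% → Union Mortgage
LTV under 70%: Union Mortgage 215/260 = 82.7%, FirstBank 120/179 = 67.0% → Union Mortgage
Overall: Union Mortgage 281/376 = 74.7%, FirstBank 149/244 = 61.1% → Union Mortgage
Union Mortgage wins overall and in every loan-to-value group — no reversal.

No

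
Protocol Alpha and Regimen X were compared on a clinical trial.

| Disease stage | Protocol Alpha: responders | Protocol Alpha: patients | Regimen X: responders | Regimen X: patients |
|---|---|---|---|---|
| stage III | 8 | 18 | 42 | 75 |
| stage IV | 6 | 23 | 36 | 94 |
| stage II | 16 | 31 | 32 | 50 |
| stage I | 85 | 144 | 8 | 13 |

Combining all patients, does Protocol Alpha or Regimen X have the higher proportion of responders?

Protocol Alpha

Stage III: Protocol Alpha 8/18 = 44.4%, Regimen X 42/75 = 56.0% → Regimen X
Stage IV: Protocol Alpha 6/23 = 26.1%, Regimen X 36/94 = 38.3% → Regimen X
Stage II: Protocol Alpha 16/31 = 51.6%, Regimen X 32/50 = 64.0% → Regimen X
Stage I: Protocol Alpha 85/144 = 59.0%, Regimen X 8/13 = 61.5% → Regimen X
Overall: Protocol Alpha 115/216 = 53.2%, Regimen X 118/232 = 50.9% → Protocol Alpha
(Regimen X wins every disease group but Protocol Alpha wins overall — Regimen X's patients skew toward the low-rate stage IV group.)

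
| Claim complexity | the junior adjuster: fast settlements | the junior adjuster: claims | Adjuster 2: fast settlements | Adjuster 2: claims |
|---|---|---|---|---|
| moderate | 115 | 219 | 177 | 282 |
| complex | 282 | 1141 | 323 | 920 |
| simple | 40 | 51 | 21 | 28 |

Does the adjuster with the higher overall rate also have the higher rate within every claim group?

Moderate: the junior adjuster 115/219 = 52.5%, Adjuster 2 177/282 = 62.8% → Adjuster 2
Complex: the junior adjuster 282/1141 = 24.7%, Adjuster 2 323/920 = 35.1% → Adjuster 2
Simple: the junior adjuster 40/51 = 78.4%, Adjuster 2 21/28 = 75.0% → the junior adjuster
Overall: the junior adjuster 437/1411 = 31.0%, Adjuster 2 521/1230 = 42.4% → Adjuster 2
Neither sweeps: the junior adjuster wins 1 of 3 groups, Adjuster 2 wins 2. Adjuster 2 wins overall but not every group — no Simpson reversal.

No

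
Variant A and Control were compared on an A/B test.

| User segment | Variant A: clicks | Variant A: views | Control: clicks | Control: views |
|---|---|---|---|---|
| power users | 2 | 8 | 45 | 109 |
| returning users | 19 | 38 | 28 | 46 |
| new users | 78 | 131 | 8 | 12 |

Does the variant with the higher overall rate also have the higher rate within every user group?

Power users: Variant A 2/8 = 25.0%, Control 45/109 = 41.3% → Control
Returning users: Variant A 19/38 = 50.0%, Control 28/46 = 60.9% → Control
New users: Variant A 78/131 = 59.5%, Control 8/12 = 66.7% → Control
Overall: Variant A 99/177 = 55.9%, Control 81/167 = 48.5% → Variant A
Control wins each user group but Variant A wins overall — the comparison reverses. Control's views skew toward power users, which has a lower base rate.

No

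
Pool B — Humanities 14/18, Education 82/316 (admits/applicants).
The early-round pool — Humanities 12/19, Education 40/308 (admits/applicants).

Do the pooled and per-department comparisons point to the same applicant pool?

Yes

Humanities: Pool B 14/18 = 77.8%, the early-round pool 12/19 = 63.2% → Pool B
Education: Pool B 82/316 = 25.9%, the early-round pool 40/308 = 13.0% → Pool B
Overall: Pool B 96/334 = 28.7%, the early-round pool 52/327 = 15.9% → Pool B
Pool B wins overall and in every department group — no reversal.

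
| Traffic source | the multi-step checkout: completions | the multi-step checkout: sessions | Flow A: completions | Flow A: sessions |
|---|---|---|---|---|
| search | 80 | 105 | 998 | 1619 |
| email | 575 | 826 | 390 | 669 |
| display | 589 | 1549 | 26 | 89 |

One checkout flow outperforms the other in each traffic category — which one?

the multi-step checkout

Search: the multi-step checkout 80/105 = 76.2%, Flow A 998/1619 = 61.6% → the multi-step checkout
Email: the multi-step checkout 575/826 = 69.6%, Flow A 390/669 = 58.3% → the multi-step checkout
Display: the multi-step checkout 589/1549 = 38.0%, Flow A 26/89 = 29.2% → the multi-step checkout
The multi-step checkout has the higher rate in all 3 groups.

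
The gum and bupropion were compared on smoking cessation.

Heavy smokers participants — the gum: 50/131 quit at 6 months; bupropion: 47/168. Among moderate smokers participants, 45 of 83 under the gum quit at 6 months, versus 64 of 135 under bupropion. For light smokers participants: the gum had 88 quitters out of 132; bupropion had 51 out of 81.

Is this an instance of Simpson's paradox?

Heavy smokers: the gum 50/131 = 38.2%, bupropion 47/168 = 28.0% → the gum
Moderate smokers: the gum 45/83 = 54.2%, bupropion 64/135 = 47.4% → the gum
Light smokers: the gum 88/132 = 66.7%, bupropion 51/81 = 63.0% → the gum
Overall: the gum 183/346 = 52.9%, bupropion 162/384 = 42.2% → the gum
The gum wins overall and in every dependence group — no reversal.

No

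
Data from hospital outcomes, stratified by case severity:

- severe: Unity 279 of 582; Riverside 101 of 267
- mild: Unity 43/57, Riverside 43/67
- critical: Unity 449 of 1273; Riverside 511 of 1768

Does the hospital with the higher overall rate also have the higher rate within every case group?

Severe: Unity 279/582 = 47.9%, Riverside 101/267 = 37.8% → Unity
Mild: Unity 43/57 = 75.4%, Riverside 43/67 = 64.2% → Unity
Critical: Unity 449/1273 = 35.3%, Riverside 511/1768 = 28.9% → Unity
Overall: Unity 771/1912 = 40.3%, Riverside 655/2102 = 31.2% → Unity
Unity wins overall and in every case group — no reversal.

Yes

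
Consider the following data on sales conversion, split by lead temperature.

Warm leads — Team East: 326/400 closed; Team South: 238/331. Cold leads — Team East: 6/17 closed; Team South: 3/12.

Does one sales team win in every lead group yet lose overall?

Warm: Team East 326/400 = 81.5%, Team South 238/331 = 71.9% → Team East
Cold: Team East 6/17 = 35.3%, Team South 3/12 = 25.0% → Team East
Overall: Team East 332/417 = 79.6%, Team South 241/343 = 70.3% → Team East
Team East wins overall and in every lead group — no reversal.

No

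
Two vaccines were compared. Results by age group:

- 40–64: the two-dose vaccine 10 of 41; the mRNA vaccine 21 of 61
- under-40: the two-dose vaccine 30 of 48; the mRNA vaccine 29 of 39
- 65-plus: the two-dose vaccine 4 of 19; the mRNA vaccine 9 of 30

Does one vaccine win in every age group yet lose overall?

No

40–64: the two-dose vaccine 10/41 = 24.4%, the mRNA vaccine 21/61 = 34.4% → the mRNA vaccine
Under-40: the two-dose vaccine 30/48 = 62.5%, the mRNA vaccine 29/39 = 74.4% → the mRNA vaccine
65-plus: the two-dose vaccine 4/19 = 21.1%, the mRNA vaccine 9/30 = 30.0% → the mRNA vaccine
Overall: the two-dose vaccine 44/108 = 40.7%, the mRNA vaccine 59/130 = 45.4% → the mRNA vaccine
The mRNA vaccine wins overall and in every age group — no reversal.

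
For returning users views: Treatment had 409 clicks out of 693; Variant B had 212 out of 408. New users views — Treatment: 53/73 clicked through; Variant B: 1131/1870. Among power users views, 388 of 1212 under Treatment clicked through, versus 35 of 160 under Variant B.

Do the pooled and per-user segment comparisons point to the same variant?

Returning users: Treatment 409/693 = 59.0%, Variant B 212/408 = 52.0% → Treatment
New users: Treatment 53/73 = 72.6%, Variant B 1131/1870 = 60.5% → Treatment
Power users: Treatment 388/1212 = 32.0%, Variant B 35/160 = 21.9% → Treatment
Overall: Treatment 850/1978 = 43.0%, Variant B 1378/2438 = 56.5% → Variant B
Treatment wins each user group but Variant B wins overall — the comparison reverses. Treatment's views skew toward power users, which has a lower base rate.

No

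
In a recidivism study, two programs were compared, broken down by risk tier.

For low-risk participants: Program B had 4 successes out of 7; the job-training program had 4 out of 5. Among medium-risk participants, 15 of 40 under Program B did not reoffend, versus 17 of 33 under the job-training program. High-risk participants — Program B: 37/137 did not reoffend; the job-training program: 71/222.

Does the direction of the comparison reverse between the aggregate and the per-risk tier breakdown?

No

Low-risk: Program B 4/7 = 57.1%, the job-training program 4/5 = 80.0% → the job-training program
Medium-risk: Program B 15/40 = 37.5%, the job-training program 17/33 = 51.5% → the job-training program
High-risk: Program B 37/137 = 27.0%, the job-training program 71/222 = 32.0% → the job-training program
Overall: Program B 56/184 = 30.4%, the job-training program 92/260 = 35.4% → the job-training program
The job-training program wins overall and in every risk group — no reversal.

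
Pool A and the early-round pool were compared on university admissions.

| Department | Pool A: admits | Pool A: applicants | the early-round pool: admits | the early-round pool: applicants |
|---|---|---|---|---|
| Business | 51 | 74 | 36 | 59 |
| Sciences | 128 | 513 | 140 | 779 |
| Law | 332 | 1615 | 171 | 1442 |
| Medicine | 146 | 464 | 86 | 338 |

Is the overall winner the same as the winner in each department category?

Business: Pool A 51/74 = 68.9%, the early-round pool 36/59 = 61.0% → Pool A
Sciences: Pool A 128/513 = 25.0%, the early-round pool 140/779 = 18.0% → Pool A
Law: Pool A 332/1615 = 20.6%, the early-round pool 171/1442 = 11.9% → Pool A
Medicine: Pool A 146/464 = 31.5%, the early-round pool 86/338 = 25.4% → Pool A
Overall: Pool A 657/2666 = 24.6%, the early-round pool 433/2618 = 16.5% → Pool A
Pool A wins overall and in every department group — no reversal.

Yes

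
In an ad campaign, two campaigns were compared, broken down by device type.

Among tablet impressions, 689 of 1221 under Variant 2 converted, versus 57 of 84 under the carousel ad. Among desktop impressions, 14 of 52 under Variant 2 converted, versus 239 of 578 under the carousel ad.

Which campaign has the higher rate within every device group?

Tablet: Variant 2 689/1221 = 56.4%, the carousel ad 57/84 = 67.9% → the carousel ad
Desktop: Variant 2 14/52 = 26.9%, the carousel ad 239/578 = 41.3% → the carousel ad
The carousel ad has the higher rate in both groups.

the carousel ad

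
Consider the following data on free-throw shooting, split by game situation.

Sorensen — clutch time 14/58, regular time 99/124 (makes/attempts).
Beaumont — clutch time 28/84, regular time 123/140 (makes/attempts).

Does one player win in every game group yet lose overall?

Clutch time: Sorensen 14/58 = 24.1%, Beaumont 28/84 = 33.3% → Beaumont
Regular time: Sorensen 99/124 = 79.8%, Beaumont 123/140 = 87.9% → Beaumont
Overall: Sorensen 113/182 = 62.1%, Beaumont 151/224 = 67.4% → Beaumont
Beaumont wins overall and in every game group — no reversal.

No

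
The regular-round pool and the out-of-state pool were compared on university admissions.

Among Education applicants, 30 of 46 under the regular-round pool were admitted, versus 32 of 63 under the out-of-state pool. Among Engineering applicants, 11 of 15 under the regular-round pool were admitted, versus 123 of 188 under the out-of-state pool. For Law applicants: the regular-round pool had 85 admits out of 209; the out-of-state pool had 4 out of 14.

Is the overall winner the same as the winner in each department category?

No

Education: the regular-round pool 30/46 = 65.2%, the out-of-state pool 32/63 = 50.8% → the regular-round pool
Engineering: the regular-round pool 11/15 = 73.3%, the out-of-state pool 123/188 = 65.4% → the regular-round pool
Law: the regular-round pool 85/209 = 40.7%, the out-of-state pool 4/14 = 28.6% → the regular-round pool
Overall: the regular-round pool 126/270 = 46.7%, the out-of-state pool 159/265 = 60.0% → the out-of-state pool
The regular-round pool wins each department group but the out-of-state pool wins overall — the comparison reverses. The regular-round pool's applicants skew toward Law, which has a lower base rate.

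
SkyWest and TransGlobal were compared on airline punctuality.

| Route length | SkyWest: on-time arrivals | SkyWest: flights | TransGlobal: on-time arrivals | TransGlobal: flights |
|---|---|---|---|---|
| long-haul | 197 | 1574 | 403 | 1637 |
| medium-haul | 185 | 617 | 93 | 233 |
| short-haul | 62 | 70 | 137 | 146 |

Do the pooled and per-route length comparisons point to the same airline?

Long-haul: SkyWest 197/1574 = 12.5%, TransGlobal 403/1637 = 24.6% → TransGlobal
Medium-haul: SkyWest 185/617 = 30.0%, TransGlobal 93/233 = 39.9% → TransGlobal
Short-haul: SkyWest 62/70 = 88.6%, TransGlobal 137/146 = 93.8% → TransGlobal
Overall: SkyWest 444/2261 = 19.6%, TransGlobal 633/2016 = 31.4% → TransGlobal
TransGlobal wins overall and in every route group — no reversal.

Yes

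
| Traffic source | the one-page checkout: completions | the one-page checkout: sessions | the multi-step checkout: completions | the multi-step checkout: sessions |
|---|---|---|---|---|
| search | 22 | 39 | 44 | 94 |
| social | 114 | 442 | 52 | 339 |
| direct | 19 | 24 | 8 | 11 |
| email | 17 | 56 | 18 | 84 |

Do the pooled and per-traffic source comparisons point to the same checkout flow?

Yes

Search: the one-page checkout 22/39 = 56.4%, the multi-step checkout 44/94 = 46.8% → the one-page checkout
Social: the one-page checkout 114/442 = 25.8%, the multi-step checkout 52/339 = 15.3% → the one-page checkout
Direct: the one-page checkout 19/24 = 79.2%, the multi-step checkout 8/11 = 72.7% → the one-page checkout
Email: the one-page checkout 17/56 = 30.4%, the multi-step checkout 18/84 = 21.4% → the one-page checkout
Overall: the one-page checkout 172/561 = 30.7%, the multi-step checkout 122/528 = 23.1% → the one-page checkout
The one-page checkout wins overall and in every traffic group — no reversal.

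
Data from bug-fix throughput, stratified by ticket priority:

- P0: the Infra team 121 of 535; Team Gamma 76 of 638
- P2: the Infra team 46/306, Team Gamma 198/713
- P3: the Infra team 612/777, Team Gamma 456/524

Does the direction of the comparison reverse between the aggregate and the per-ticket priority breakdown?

P0: the Infra team 121/535 = 22.6%, Team Gamma 76/638 = 11.9% → the Infra team
P2: the Infra team 46/306 = 15.0%, Team Gamma 198/713 = 27.8% → Team Gamma
P3: the Infra team 612/777 = 78.8%, Team Gamma 456/524 = 87.0% → Team Gamma
Overall: the Infra team 779/1618 = 48.1%, Team Gamma 730/1875 = 38.9% → the Infra team
Neither sweeps: the Infra team wins 1 of 3 groups, Team Gamma wins 2. The Infra team wins overall but not every group — no Simpson reversal.

No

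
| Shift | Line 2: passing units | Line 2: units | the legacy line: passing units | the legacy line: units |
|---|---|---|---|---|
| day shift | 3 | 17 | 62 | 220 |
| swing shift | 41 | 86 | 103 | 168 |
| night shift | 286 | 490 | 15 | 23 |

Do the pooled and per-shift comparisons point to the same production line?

No

Day shift: Line 2 3/17 = 17.6%, the legacy line 62/220 = 28.2% → the legacy line
Swing shift: Line 2 41/86 = 47.7%, the legacy line 103/168 = 61.3% → the legacy line
Night shift: Line 2 286/490 = 58.4%, the legacy line 15/23 = 65.2% → the legacy line
Overall: Line 2 330/593 = 55.6%, the legacy line 180/411 = 43.8% → Line 2
The legacy line wins each shift group but Line 2 wins overall — the comparison reverses. The legacy line's units skew toward day shift, which has a lower base rate.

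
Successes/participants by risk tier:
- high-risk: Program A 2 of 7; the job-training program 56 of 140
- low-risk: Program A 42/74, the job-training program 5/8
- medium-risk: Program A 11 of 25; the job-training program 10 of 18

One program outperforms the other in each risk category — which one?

High-risk: Program A 2/7 = 28.6%, the job-training program 56/140 = 40.0% → the job-training program
Low-risk: Program A 42/74 = 56.8%, the job-training program 5/8 = 62.5% → the job-training program
Medium-risk: Program A 11/25 = 44.0%, the job-training program 10/18 = 55.6% → the job-training program
The job-training program has the higher rate in all 3 groups.

the job-training program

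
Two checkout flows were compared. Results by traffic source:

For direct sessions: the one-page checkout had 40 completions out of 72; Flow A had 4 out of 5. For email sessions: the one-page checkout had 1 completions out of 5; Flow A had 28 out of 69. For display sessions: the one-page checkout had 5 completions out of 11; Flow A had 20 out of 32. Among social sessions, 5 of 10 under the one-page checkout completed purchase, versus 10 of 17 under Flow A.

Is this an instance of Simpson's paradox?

Yes

Direct: the one-page checkout 40/72 = 55.6%, Flow A 4/5 = 80.0% → Flow A
Email: the one-page checkout 1/5 = 20.0%, Flow A 28/69 = 40.6% → Flow A
Display: the one-page checkout 5/11 = 45.5%, Flow A 20/32 = 62.5% → Flow A
Social: the one-page checkout 5/10 = 50.0%, Flow A 10/17 = 58.8% → Flow A
Overall: the one-page checkout 51/98 = 52.0%, Flow A 62/123 = 50.4% → the one-page checkout
Flow A wins each traffic group but the one-page checkout wins overall — the comparison reverses. Flow A's sessions skew toward email, which has a lower base rate.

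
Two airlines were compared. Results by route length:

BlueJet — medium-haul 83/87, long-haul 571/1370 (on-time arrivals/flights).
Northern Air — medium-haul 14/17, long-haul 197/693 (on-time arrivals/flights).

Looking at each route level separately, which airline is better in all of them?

Medium-haul: BlueJet 83/87 = 95.4%, Northern Air 14/17 = 82.4% → BlueJet
Long-haul: BlueJet 571/1370 = 41.7%, Northern Air 197/693 = 28.4% → BlueJet
BlueJet has the higher rate in both groups.

BlueJet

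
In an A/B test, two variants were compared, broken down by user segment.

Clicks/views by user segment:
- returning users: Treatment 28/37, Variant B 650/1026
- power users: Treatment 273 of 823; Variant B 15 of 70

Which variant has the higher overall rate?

Variant B

Returning users: Treatment 28/37 = 75.7%, Variant B 650/1026 = 63.4% → Treatment
Power users: Treatment 273/823 = 33.2%, Variant B 15/70 = 21.4% → Treatment
Overall: Treatment 301/860 = 35.0%, Variant B 665/1096 = 60.7% → Variant B
(Treatment wins every user group but Variant B wins overall — Treatment's views skew toward the low-rate power users group.)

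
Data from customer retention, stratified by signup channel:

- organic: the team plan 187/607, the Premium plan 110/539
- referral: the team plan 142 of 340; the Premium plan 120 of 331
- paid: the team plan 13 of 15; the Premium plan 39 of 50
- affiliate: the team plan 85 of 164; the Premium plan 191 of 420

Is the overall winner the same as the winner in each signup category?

Yes

Organic: the team plan 187/607 = 30.8%, the Premium plan 110/539 = 20.4% → the team plan
Referral: the team plan 142/340 = 41.8%, the Premium plan 120/331 = 36.3% → the team plan
Paid: the team plan 13/15 = 86.7%, the Premium plan 39/50 = 78.0% → the team plan
Affiliate: the team plan 85/164 = 51.8%, the Premium plan 191/420 = 45.5% → the team plan
Overall: the team plan 427/1126 = 37.9%, the Premium plan 460/1340 = 34.3% → the team plan
The team plan wins overall and in every signup group — no reversal.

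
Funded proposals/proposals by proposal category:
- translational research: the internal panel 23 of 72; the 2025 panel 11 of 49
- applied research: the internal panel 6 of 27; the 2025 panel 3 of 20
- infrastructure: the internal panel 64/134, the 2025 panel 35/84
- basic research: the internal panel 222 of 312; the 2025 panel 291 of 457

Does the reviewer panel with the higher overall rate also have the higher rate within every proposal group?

Yes

Translational research: the internal panel 23/72 = 31.9%, the 2025 panel 11/49 = 22.4% → the internal panel
Applied research: the internal panel 6/27 = 22.2%, the 2025 panel 3/20 = 15.0% → the internal panel
Infrastructure: the internal panel 64/134 = 47.8%, the 2025 panel 35/84 = 41.7% → the internal panel
Basic research: the internal panel 222/312 = 71.2%, the 2025 panel 291/457 = 63.7% → the internal panel
Overall: the internal panel 315/545 = 57.8%, the 2025 panel 340/610 = 55.7% → the internal panel
The internal panel wins overall and in every proposal group — no reversal.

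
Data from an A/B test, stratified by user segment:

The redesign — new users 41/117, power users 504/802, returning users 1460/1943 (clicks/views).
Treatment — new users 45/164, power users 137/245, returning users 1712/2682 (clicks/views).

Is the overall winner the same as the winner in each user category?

New users: the redesign 41/117 = 35.0%, Treatment 45/164 = 27.4% → the redesign
Power users: the redesign 504/802 = 62.8%, Treatment 137/245 = 55.9% → the redesign
Returning users: the redesign 1460/1943 = 75.1%, Treatment 1712/2682 = 63.8% → the redesign
Overall: the redesign 2005/2862 = 70.1%, Treatment 1894/3091 = 61.3% → the redesign
The redesign wins overall and in every user group — no reversal.

Yes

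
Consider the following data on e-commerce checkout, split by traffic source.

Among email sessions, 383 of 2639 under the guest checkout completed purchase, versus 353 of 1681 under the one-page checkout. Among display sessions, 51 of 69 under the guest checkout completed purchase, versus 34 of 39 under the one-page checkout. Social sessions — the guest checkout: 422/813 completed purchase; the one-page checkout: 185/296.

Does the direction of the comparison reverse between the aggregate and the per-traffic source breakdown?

Email: the guest checkout 383/2639 = 14.5%, the one-page checkout 353/1681 = 21.0% → the one-page checkout
Display: the guest checkout 51/69 = 73.9%, the one-page checkout 34/39 = 87.2% → the one-page checkout
Social: the guest checkout 422/813 = 51.9%, the one-page checkout 185/296 = 62.5% → the one-page checkout
Overall: the guest checkout 856/3521 = 24.3%, the one-page checkout 572/2016 = 28.4% → the one-page checkout
The one-page checkout wins overall and in every traffic group — no reversal.

No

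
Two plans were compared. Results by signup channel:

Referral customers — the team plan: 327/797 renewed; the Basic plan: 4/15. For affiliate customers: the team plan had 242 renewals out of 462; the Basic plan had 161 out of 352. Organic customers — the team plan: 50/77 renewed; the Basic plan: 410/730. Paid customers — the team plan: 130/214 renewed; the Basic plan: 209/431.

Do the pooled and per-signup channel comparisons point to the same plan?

No

Referral: the team plan 327/797 = 41.0%, the Basic plan 4/15 = 26.7% → the team plan
Affiliate: the team plan 242/462 = 52.4%, the Basic plan 161/352 = 45.7% → the team plan
Organic: the team plan 50/77 = 64.9%, the Basic plan 410/730 = 56.2% → the team plan
Paid: the team plan 130/214 = 60.7%, the Basic plan 209/431 = 48.5% → the team plan
Overall: the team plan 749/1550 = 48.3%, the Basic plan 784/1528 = 51.3% → the Basic plan
The team plan wins each signup group but the Basic plan wins overall — the comparison reverses. The team plan's customers skew toward referral, which has a lower base rate.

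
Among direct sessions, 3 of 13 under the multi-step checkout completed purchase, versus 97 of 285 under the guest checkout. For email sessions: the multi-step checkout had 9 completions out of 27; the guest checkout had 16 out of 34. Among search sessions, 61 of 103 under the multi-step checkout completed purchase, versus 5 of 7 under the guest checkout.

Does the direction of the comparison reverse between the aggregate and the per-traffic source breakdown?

Direct: the multi-step checkout 3/13 = 23.1%, the guest checkout 97/285 = 34.0% → the guest checkout
Email: the multi-step checkout 9/27 = 33.3%, the guest checkout 16/34 = 47.1% → the guest checkout
Search: the multi-step checkout 61/103 = 59.2%, the guest checkout 5/7 = 71.4% → the guest checkout
Overall: the multi-step checkout 73/143 = 51.0%, the guest checkout 118/326 = 36.2% → the multi-step checkout
The guest checkout wins each traffic group but the multi-step checkout wins overall — the comparison reverses. The guest checkout's sessions skew toward direct, which has a lower base rate.

Yes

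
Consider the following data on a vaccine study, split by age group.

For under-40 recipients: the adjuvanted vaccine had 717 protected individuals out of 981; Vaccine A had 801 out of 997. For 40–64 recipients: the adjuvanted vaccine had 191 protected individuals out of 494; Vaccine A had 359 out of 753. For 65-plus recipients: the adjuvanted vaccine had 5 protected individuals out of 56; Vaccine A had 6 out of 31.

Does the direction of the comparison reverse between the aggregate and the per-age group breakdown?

No

Under-40: the adjuvanted vaccine 717/981 = 73.1%, Vaccine A 801/997 = 80.3% → Vaccine A
40–64: the adjuvanted vaccine 191/494 = 38.7%, Vaccine A 359/753 = 47.7% → Vaccine A
65-plus: the adjuvanted vaccine 5/56 = 8.9%, Vaccine A 6/31 = 19.4% → Vaccine A
Overall: the adjuvanted vaccine 913/1531 = 59.6%, Vaccine A 1166/1781 = 65.5% → Vaccine A
Vaccine A wins overall and in every age group — no reversal.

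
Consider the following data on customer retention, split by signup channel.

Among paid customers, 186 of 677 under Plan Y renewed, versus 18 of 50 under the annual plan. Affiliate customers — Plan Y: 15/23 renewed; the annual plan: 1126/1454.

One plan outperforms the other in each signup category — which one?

Paid: Plan Y 186/677 = 27.5%, the annual plan 18/50 = 36.0% → the annual plan
Affiliate: Plan Y 15/23 = 65.2%, the annual plan 1126/1454 = 77.4% → the annual plan
The annual plan has the higher rate in both groups.

the annual plan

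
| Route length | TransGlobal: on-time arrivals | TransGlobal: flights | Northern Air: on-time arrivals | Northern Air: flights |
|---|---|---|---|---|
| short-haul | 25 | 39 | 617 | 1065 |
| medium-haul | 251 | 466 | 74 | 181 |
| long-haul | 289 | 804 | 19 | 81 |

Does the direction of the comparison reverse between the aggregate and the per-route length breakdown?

Yes

Short-haul: TransGlobal 25/39 = 64.1%, Northern Air 617/1065 = 57.9% → TransGlobal
Medium-haul: TransGlobal 251/466 = 53.9%, Northern Air 74/181 = 40.9% → TransGlobal
Long-haul: TransGlobal 289/804 = 35.9%, Northern Air 19/81 = 23.5% → TransGlobal
Overall: TransGlobal 565/1309 = 43.2%, Northern Air 710/1327 = 53.5% → Northern Air
TransGlobal wins each route group but Northern Air wins overall — the comparison reverses. TransGlobal's flights skew toward long-haul, which has a lower base rate.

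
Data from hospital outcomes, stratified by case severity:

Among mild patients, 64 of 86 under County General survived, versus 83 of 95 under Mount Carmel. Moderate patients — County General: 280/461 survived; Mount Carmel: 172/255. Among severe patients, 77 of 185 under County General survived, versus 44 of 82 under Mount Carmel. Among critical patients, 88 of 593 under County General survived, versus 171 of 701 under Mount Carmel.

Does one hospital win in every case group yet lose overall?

No

Mild: County General 64/86 = 74.4%, Mount Carmel 83/95 = 87.4% → Mount Carmel
Moderate: County General 280/461 = 60.7%, Mount Carmel 172/255 = 67.5% → Mount Carmel
Severe: County General 77/185 = 41.6%, Mount Carmel 44/82 = 53.7% → Mount Carmel
Critical: County General 88/593 = 14.8%, Mount Carmel 171/701 = 24.4% → Mount Carmel
Overall: County General 509/1325 = 38.4%, Mount Carmel 470/1133 = 41.5% → Mount Carmel
Mount Carmel wins overall and in every case group — no reversal.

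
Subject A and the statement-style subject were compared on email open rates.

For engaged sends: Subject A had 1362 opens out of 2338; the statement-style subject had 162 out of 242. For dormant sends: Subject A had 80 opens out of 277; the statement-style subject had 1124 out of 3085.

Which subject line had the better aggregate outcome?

Engaged: Subject A 1362/2338 = 58.3%, the statement-style subject 162/242 = 66.9% → the statement-style subject
Dormant: Subject A 80/277 = 28.9%, the statement-style subject 1124/3085 = 36.4% → the statement-style subject
Overall: Subject A 1442/2615 = 55.1%, the statement-style subject 1286/3327 = 38.7% → Subject A
(The statement-style subject wins every recipient group but Subject A wins overall — the statement-style subject's sends skew toward the low-rate dormant group.)

Subject A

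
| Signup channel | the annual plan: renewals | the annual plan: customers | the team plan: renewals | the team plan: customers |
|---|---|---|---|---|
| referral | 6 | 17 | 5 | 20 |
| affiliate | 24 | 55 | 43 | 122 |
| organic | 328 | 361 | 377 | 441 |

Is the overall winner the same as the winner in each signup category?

Referral: the annual plan 6/17 = 35.3%, the team plan 5/20 = 25.0% → the annual plan
Affiliate: the annual plan 24/55 = 43.6%, the team plan 43/122 = 35.2% → the annual plan
Organic: the annual plan 328/361 = 90.9%, the team plan 377/441 = 85.5% → the annual plan
Overall: the annual plan 358/433 = 82.7%, the team plan 425/583 = 72.9% → the annual plan
The annual plan wins overall and in every signup group — no reversal.

Yes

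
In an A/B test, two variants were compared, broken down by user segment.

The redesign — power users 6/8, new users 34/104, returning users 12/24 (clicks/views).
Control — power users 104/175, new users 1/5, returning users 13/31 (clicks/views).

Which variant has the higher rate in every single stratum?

the redesign

Power users: the redesign 6/8 = 75.0%, Control 104/175 = 59.4% → the redesign
New users: the redesign 34/104 = 32.7%, Control 1/5 = 20.0% → the redesign
Returning users: the redesign 12/24 = 50.0%, Control 13/31 = 41.9% → the redesign
The redesign has the higher rate in all 3 groups.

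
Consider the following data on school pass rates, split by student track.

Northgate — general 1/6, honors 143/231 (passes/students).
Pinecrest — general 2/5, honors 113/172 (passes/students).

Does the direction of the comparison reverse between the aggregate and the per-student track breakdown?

General: Northgate 1/6 = 16.7%, Pinecrest 2/5 = 40.0% → Pinecrest
Honors: Northgate 143/231 = 61.9%, Pinecrest 113/172 = 65.7% → Pinecrest
Overall: Northgate 144/237 = 60.8%, Pinecrest 115/177 = 65.0% → Pinecrest
Pinecrest wins overall and in every student group — no reversal.

No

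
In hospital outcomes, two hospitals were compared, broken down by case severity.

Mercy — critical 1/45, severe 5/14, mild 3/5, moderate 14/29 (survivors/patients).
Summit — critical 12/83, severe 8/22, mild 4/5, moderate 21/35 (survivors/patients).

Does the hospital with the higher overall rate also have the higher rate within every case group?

Yes

Critical: Mercy 1/45 = 2.2%, Summit 12/83 = 14.5% → Summit
Severe: Mercy 5/14 = 35.7%, Summit 8/22 = 36.4% → Summit
Mild: Mercy 3/5 = 60.0%, Summit 4/5 = 80.0% → Summit
Moderate: Mercy 14/29 = 48.3%, Summit 21/35 = 60.0% → Summit
Overall: Mercy 23/93 = 24.7%, Summit 45/145 = 31.0% → Summit
Summit wins overall and in every case group — no reversal.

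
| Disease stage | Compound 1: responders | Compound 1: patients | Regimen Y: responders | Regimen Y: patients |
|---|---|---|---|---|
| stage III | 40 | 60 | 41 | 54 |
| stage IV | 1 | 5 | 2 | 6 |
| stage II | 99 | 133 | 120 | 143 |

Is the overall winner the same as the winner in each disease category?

Yes

Stage III: Compound 1 40/60 = 66.7%, Regimen Y 41/54 = 75.9% → Regimen Y
Stage IV: Compound 1 1/5 = 20.0%, Regimen Y 2/6 = 33.3% → Regimen Y
Stage II: Compound 1 99/133 = 74.4%, Regimen Y 120/143 = 83.9% → Regimen Y
Overall: Compound 1 140/198 = 70.7%, Regimen Y 163/203 = 80.3% → Regimen Y
Regimen Y wins overall and in every disease group — no reversal.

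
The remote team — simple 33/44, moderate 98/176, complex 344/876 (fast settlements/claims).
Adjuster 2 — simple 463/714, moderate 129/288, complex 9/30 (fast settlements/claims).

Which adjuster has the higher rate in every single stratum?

Simple: the remote team 33/44 = 75.0%, Adjuster 2 463/714 = 64.8% → the remote team
Moderate: the remote team 98/176 = 55.7%, Adjuster 2 129/288 = 44.8% → the remote team
Complex: the remote team 344/876 = 39.3%, Adjuster 2 9/30 = 30.0% → the remote team
The remote team has the higher rate in all 3 groups.

the remote team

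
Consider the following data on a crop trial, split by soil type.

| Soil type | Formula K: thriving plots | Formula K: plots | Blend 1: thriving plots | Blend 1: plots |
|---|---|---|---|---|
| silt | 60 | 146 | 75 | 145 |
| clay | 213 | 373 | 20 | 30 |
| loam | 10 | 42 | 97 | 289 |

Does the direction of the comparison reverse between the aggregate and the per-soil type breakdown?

Silt: Formula K 60/146 = 41.1%, Blend 1 75/145 = 51.7% → Blend 1
Clay: Formula K 213/373 = 57.1%, Blend 1 20/30 = 66.7% → Blend 1
Loam: Formula K 10/42 = 23.8%, Blend 1 97/289 = 33.6% → Blend 1
Overall: Formula K 283/561 = 50.4%, Blend 1 192/464 = 41.4% → Formula K
Blend 1 wins each soil group but Formula K wins overall — the comparison reverses. Blend 1's plots skew toward loam, which has a lower base rate.

Yes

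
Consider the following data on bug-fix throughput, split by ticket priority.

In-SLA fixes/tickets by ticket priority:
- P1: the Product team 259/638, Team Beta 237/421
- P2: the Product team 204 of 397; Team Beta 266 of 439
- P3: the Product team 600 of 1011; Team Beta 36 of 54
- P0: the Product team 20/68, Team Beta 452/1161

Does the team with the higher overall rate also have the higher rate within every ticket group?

No

P1: the Product team 259/638 = 40.6%, Team Beta 237/421 = 56.3% → Team Beta
P2: the Product team 204/397 = 51.4%, Team Beta 266/439 = 60.6% → Team Beta
P3: the Product team 600/1011 = 59.3%, Team Beta 36/54 = 66.7% → Team Beta
P0: the Product team 20/68 = 29.4%, Team Beta 452/1161 = 38.9% → Team Beta
Overall: the Product team 1083/2114 = 51.2%, Team Beta 991/2075 = 47.8% → the Product team
Team Beta wins each ticket group but the Product team wins overall — the comparison reverses. Team Beta's tickets skew toward P0, which has a lower base rate.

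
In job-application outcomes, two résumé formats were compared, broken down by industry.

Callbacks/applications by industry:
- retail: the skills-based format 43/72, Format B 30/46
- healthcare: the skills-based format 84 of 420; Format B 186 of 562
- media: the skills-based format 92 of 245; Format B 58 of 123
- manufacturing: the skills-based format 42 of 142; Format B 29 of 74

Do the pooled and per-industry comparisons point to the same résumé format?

Retail: the skills-based format 43/72 = 59.7%, Format B 30/46 = 65.2% → Format B
Healthcare: the skills-based format 84/420 = 20.0%, Format B 186/562 = 33.1% → Format B
Media: the skills-based format 92/245 = 37.6%, Format B 58/123 = 47.2% → Format B
Manufacturing: the skills-based format 42/142 = 29.6%, Format B 29/74 = 39.2% → Format B
Overall: the skills-based format 261/879 = 29.7%, Format B 303/805 = 37.6% → Format B
Format B wins overall and in every industry group — no reversal.

Yes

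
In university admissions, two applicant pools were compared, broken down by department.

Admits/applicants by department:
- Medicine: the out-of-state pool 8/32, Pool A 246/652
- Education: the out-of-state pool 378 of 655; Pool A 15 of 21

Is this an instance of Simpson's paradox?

Medicine: the out-of-state pool 8/32 = 25.0%, Pool A 246/652 = 37.7% → Pool A
Education: the out-of-state pool 378/655 = 57.7%, Pool A 15/21 = 71.4% → Pool A
Overall: the out-of-state pool 386/687 = 56.2%, Pool A 261/673 = 38.8% → the out-of-state pool
Pool A wins each department group but the out-of-state pool wins overall — the comparison reverses. Pool A's applicants skew toward Medicine, which has a lower base rate.

Yes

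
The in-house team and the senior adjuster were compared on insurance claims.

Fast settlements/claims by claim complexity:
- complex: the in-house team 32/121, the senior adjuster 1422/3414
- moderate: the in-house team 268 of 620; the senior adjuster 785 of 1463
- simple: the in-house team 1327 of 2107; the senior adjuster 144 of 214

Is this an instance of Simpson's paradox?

Complex: the in-house team 32/121 = 26.4%, the senior adjuster 1422/3414 = 41.7% → the senior adjuster
Moderate: the in-house team 268/620 = 43.2%, the senior adjuster 785/1463 = 53.7% → the senior adjuster
Simple: the in-house team 1327/2107 = 63.0%, the senior adjuster 144/214 = 67.3% → the senior adjuster
Overall: the in-house team 1627/2848 = 57.1%, the senior adjuster 2351/5091 = 46.2% → the in-house team
The senior adjuster wins each claim group but the in-house team wins overall — the comparison reverses. The senior adjuster's claims skew toward complex, which has a lower base rate.

Yes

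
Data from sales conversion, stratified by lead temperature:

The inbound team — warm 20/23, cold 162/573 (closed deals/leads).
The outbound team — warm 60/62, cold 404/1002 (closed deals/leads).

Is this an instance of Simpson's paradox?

Warm: the inbound team 20/23 = 87.0%, the outbound team 60/62 = 96.8% → the outbound team
Cold: the inbound team 162/573 = 28.3%, the outbound team 404/1002 = 40.3% → the outbound team
Overall: the inbound team 182/596 = 30.5%, the outbound team 464/1064 = 43.6% → the outbound team
The outbound team wins overall and in every lead group — no reversal.

No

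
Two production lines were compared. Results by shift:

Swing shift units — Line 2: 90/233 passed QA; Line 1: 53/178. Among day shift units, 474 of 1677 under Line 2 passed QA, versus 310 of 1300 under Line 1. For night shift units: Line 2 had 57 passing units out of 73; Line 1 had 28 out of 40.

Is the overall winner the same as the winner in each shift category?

Swing shift: Line 2 90/233 = 38.6%, Line 1 53/178 = 29.8% → Line 2
Day shift: Line 2 474/1677 = 28.3%, Line 1 310/1300 = 23.8% → Line 2
Night shift: Line 2 57/73 = 78.1%, Line 1 28/40 = 70.0% → Line 2
Overall: Line 2 621/1983 = 31.3%, Line 1 391/1518 = 25.8% → Line 2
Line 2 wins overall and in every shift group — no reversal.

Yes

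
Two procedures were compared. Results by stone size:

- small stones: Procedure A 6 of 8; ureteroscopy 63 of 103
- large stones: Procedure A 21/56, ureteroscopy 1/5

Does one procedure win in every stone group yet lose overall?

Yes

Small stones: Procedure A 6/8 = 75.0%, ureteroscopy 63/103 = 61.2% → Procedure A
Large stones: Procedure A 21/56 = 37.5%, ureteroscopy 1/5 = 20.0% → Procedure A
Overall: Procedure A 27/64 = 42.2%, ureteroscopy 64/108 = 59.3% → ureteroscopy
Procedure A wins each stone group but ureteroscopy wins overall — the comparison reverses. Procedure A's cases skew toward large stones, which has a lower base rate.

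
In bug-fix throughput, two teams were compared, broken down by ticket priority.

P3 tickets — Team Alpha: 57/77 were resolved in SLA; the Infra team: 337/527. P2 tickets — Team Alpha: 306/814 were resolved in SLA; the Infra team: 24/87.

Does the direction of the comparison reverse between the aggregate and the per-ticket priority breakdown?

Yes

P3: Team Alpha 57/77 = 74.0%, the Infra team 337/527 = 63.9% → Team Alpha
P2: Team Alpha 306/814 = 37.6%, the Infra team 24/87 = 27.6% → Team Alpha
Overall: Team Alpha 363/891 = 40.7%, the Infra team 361/614 = 58.8% → the Infra team
Team Alpha wins each ticket group but the Infra team wins overall — the comparison reverses. Team Alpha's tickets skew toward P2, which has a lower base rate.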